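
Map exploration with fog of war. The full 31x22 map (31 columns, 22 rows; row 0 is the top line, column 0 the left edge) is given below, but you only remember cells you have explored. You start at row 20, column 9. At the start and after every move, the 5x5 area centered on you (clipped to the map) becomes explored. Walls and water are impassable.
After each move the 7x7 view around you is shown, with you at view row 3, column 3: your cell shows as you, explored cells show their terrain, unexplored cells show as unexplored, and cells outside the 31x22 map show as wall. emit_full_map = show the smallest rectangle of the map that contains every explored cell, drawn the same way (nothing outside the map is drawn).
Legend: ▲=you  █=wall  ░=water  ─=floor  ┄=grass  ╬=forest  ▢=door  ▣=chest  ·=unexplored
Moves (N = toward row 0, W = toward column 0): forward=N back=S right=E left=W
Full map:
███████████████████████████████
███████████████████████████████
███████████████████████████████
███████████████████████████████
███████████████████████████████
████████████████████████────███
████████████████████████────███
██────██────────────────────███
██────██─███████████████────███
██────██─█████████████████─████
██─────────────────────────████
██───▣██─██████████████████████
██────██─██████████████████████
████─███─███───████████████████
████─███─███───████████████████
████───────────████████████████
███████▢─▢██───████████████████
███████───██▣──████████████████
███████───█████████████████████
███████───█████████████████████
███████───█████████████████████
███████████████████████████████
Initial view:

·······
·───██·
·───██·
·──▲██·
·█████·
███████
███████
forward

·······
·───██·
·───██·
·──▲██·
·───██·
·█████·
███████

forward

·······
·▢─▢██·
·───██·
·──▲██·
·───██·
·───██·
·█████·

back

·▢─▢██·
·───██·
·───██·
·──▲██·
·───██·
·█████·
███████

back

·───██·
·───██·
·───██·
·──▲██·
·█████·
███████
███████

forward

·▢─▢██·
·───██·
·───██·
·──▲██·
·───██·
·█████·
███████

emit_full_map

▢─▢██
───██
───██
──▲██
───██
█████

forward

·······
·▢─▢██·
·───██·
·──▲██·
·───██·
·───██·
·█████·

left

·······
·█▢─▢██
·█───██
·█─▲─██
·█───██
·█───██
··█████

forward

·······
·─────·
·█▢─▢██
·█─▲─██
·█───██
·█───██
·█───██

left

·······
·──────
·██▢─▢█
·██▲──█
·██───█
·██───█
··█───█

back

·──────
·██▢─▢█
·██───█
·██▲──█
·██───█
·██───█
···████

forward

·······
·──────
·██▢─▢█
·██▲──█
·██───█
·██───█
·██───█

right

·······
──────·
██▢─▢██
██─▲─██
██───██
██───██
██───██

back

──────·
██▢─▢██
██───██
██─▲─██
██───██
██───██
··█████

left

·──────
·██▢─▢█
·██───█
·██▲──█
·██───█
·██───█
···████

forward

·······
·──────
·██▢─▢█
·██▲──█
·██───█
·██───█
·██───█

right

·······
──────·
██▢─▢██
██─▲─██
██───██
██───██
██───██


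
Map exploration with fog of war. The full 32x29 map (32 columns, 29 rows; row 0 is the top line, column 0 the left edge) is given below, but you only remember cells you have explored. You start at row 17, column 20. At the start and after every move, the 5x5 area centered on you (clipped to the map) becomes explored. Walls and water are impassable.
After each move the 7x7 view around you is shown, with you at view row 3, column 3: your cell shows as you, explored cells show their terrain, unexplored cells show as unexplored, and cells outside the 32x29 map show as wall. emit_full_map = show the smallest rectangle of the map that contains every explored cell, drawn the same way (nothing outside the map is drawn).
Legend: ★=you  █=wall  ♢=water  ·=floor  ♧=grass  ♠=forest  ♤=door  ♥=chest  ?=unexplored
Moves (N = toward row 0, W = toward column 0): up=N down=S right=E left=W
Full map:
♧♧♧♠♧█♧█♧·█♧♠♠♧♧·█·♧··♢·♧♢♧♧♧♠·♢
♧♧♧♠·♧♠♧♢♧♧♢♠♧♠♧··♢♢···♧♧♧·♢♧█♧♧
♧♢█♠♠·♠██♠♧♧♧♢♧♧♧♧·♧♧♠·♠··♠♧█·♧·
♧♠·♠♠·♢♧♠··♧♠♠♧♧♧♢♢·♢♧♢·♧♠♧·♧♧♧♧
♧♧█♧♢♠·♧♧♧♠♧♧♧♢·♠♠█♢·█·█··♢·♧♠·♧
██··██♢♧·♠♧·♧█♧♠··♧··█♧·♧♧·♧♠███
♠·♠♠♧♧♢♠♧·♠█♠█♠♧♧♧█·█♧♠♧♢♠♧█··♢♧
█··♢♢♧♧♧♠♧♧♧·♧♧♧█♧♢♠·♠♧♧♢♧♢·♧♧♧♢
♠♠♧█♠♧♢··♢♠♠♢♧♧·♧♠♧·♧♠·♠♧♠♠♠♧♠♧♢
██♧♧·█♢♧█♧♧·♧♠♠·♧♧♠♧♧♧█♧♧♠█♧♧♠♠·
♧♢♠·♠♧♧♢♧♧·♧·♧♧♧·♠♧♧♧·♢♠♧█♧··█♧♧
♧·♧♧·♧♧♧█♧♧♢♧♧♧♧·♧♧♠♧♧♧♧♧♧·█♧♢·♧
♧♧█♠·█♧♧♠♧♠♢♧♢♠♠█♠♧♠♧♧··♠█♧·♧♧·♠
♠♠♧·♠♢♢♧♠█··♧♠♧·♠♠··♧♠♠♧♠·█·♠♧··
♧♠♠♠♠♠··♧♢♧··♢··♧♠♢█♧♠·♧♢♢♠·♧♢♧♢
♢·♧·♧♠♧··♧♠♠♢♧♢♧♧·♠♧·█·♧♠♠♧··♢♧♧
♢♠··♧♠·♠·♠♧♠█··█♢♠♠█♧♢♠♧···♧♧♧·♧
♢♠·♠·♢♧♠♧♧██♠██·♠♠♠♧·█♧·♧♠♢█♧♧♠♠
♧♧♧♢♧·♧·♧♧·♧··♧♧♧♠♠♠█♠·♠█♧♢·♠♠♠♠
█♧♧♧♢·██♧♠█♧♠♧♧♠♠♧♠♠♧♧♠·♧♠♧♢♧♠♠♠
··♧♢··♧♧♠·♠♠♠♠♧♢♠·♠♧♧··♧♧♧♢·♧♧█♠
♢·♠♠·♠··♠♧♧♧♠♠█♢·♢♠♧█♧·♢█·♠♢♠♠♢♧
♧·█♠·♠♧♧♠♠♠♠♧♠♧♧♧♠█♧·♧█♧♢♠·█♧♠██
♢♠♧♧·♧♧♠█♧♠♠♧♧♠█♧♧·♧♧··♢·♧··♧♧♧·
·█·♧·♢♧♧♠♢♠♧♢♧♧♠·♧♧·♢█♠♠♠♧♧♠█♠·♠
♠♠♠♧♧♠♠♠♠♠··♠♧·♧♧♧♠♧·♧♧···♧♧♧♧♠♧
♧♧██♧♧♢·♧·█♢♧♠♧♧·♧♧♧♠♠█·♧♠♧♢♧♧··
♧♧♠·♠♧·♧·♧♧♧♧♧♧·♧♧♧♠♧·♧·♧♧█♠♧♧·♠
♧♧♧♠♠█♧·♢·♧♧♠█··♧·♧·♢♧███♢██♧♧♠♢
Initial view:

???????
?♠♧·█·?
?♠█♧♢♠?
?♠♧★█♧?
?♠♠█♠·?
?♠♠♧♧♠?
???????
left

???????
?·♠♧·█·
?♠♠█♧♢♠
?♠♠★·█♧
?♠♠♠█♠·
?♧♠♠♧♧♠
???????

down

?·♠♧·█·
?♠♠█♧♢♠
?♠♠♧·█♧
?♠♠★█♠·
?♧♠♠♧♧♠
?·♠♧♧·?
???????

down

?♠♠█♧♢♠
?♠♠♧·█♧
?♠♠♠█♠·
?♧♠★♧♧♠
?·♠♧♧·?
?♢♠♧█♧?
???????

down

?♠♠♧·█♧
?♠♠♠█♠·
?♧♠♠♧♧♠
?·♠★♧·?
?♢♠♧█♧?
?♠█♧·♧?
???????

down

?♠♠♠█♠·
?♧♠♠♧♧♠
?·♠♧♧·?
?♢♠★█♧?
?♠█♧·♧?
?♧·♧♧·?
???????

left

??♠♠♠█♠
?♠♧♠♠♧♧
?♠·♠♧♧·
?·♢★♧█♧
?♧♠█♧·♧
?♧♧·♧♧·
???????

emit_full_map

?·♠♧·█·
?♠♠█♧♢♠
?♠♠♧·█♧
?♠♠♠█♠·
♠♧♠♠♧♧♠
♠·♠♧♧·?
·♢★♧█♧?
♧♠█♧·♧?
♧♧·♧♧·?

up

??♠♠♧·█
?♧♠♠♠█♠
?♠♧♠♠♧♧
?♠·★♧♧·
?·♢♠♧█♧
?♧♠█♧·♧
?♧♧·♧♧·

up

??♠♠█♧♢
?♠♠♠♧·█
?♧♠♠♠█♠
?♠♧★♠♧♧
?♠·♠♧♧·
?·♢♠♧█♧
?♧♠█♧·♧

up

??·♠♧·█
?♢♠♠█♧♢
?♠♠♠♧·█
?♧♠★♠█♠
?♠♧♠♠♧♧
?♠·♠♧♧·
?·♢♠♧█♧

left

???·♠♧·
?█♢♠♠█♧
?·♠♠♠♧·
?♧♧★♠♠█
?♠♠♧♠♠♧
?♢♠·♠♧♧
??·♢♠♧█

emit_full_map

??·♠♧·█·
█♢♠♠█♧♢♠
·♠♠♠♧·█♧
♧♧★♠♠█♠·
♠♠♧♠♠♧♧♠
♢♠·♠♧♧·?
?·♢♠♧█♧?
?♧♠█♧·♧?
?♧♧·♧♧·?

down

?█♢♠♠█♧
?·♠♠♠♧·
?♧♧♠♠♠█
?♠♠★♠♠♧
?♢♠·♠♧♧
?♢·♢♠♧█
??♧♠█♧·

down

?·♠♠♠♧·
?♧♧♠♠♠█
?♠♠♧♠♠♧
?♢♠★♠♧♧
?♢·♢♠♧█
?♧♧♠█♧·
??♧♧·♧♧

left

??·♠♠♠♧
?♧♧♧♠♠♠
?♧♠♠♧♠♠
?♧♢★·♠♧
?█♢·♢♠♧
?♧♧♧♠█♧
???♧♧·♧

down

?♧♧♧♠♠♠
?♧♠♠♧♠♠
?♧♢♠·♠♧
?█♢★♢♠♧
?♧♧♧♠█♧
?♠█♧♧·♧
???????

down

?♧♠♠♧♠♠
?♧♢♠·♠♧
?█♢·♢♠♧
?♧♧★♠█♧
?♠█♧♧·♧
?♧♠·♧♧?
???????

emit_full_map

???·♠♧·█·
?█♢♠♠█♧♢♠
?·♠♠♠♧·█♧
♧♧♧♠♠♠█♠·
♧♠♠♧♠♠♧♧♠
♧♢♠·♠♧♧·?
█♢·♢♠♧█♧?
♧♧★♠█♧·♧?
♠█♧♧·♧♧·?
♧♠·♧♧????

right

♧♠♠♧♠♠♧
♧♢♠·♠♧♧
█♢·♢♠♧█
♧♧♧★█♧·
♠█♧♧·♧♧
♧♠·♧♧·?
???????

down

♧♢♠·♠♧♧
█♢·♢♠♧█
♧♧♧♠█♧·
♠█♧★·♧♧
♧♠·♧♧·?
?♧♧♧♠♧?
???????

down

█♢·♢♠♧█
♧♧♧♠█♧·
♠█♧♧·♧♧
♧♠·★♧·?
?♧♧♧♠♧?
?♧·♧♧♧?
???????

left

?█♢·♢♠♧
?♧♧♧♠█♧
?♠█♧♧·♧
?♧♠★♧♧·
?·♧♧♧♠♧
?♧♧·♧♧♧
???????

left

??█♢·♢♠
?♠♧♧♧♠█
?♧♠█♧♧·
?♧♧★·♧♧
?♧·♧♧♧♠
?♠♧♧·♧♧
???????

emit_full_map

????·♠♧·█·
??█♢♠♠█♧♢♠
??·♠♠♠♧·█♧
?♧♧♧♠♠♠█♠·
?♧♠♠♧♠♠♧♧♠
?♧♢♠·♠♧♧·?
?█♢·♢♠♧█♧?
♠♧♧♧♠█♧·♧?
♧♠█♧♧·♧♧·?
♧♧★·♧♧·???
♧·♧♧♧♠♧???
♠♧♧·♧♧♧???

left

???█♢·♢
?♧♠♧♧♧♠
?♧♧♠█♧♧
?♢♧★♠·♧
?♠♧·♧♧♧
?♧♠♧♧·♧
???????

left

????█♢·
?♠♧♠♧♧♧
?♠♧♧♠█♧
?♧♢★♧♠·
?·♠♧·♧♧
?♢♧♠♧♧·
???????

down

?♠♧♠♧♧♧
?♠♧♧♠█♧
?♧♢♧♧♠·
?·♠★·♧♧
?♢♧♠♧♧·
?♧♧♧♧·?
???????

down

?♠♧♧♠█♧
?♧♢♧♧♠·
?·♠♧·♧♧
?♢♧★♧♧·
?♧♧♧♧·?
?♧♠█··?
███████

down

?♧♢♧♧♠·
?·♠♧·♧♧
?♢♧♠♧♧·
?♧♧★♧·?
?♧♠█··?
███████
███████

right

♧♢♧♧♠·♧
·♠♧·♧♧♧
♢♧♠♧♧·♧
♧♧♧★·♧?
♧♠█··♧?
███████
███████

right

♢♧♧♠·♧♧
♠♧·♧♧♧♠
♧♠♧♧·♧♧
♧♧♧★♧♧?
♠█··♧·?
███████
███████

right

♧♧♠·♧♧·
♧·♧♧♧♠♧
♠♧♧·♧♧♧
♧♧·★♧♧?
█··♧·♧?
███████
███████

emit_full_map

??????·♠♧·█·
????█♢♠♠█♧♢♠
????·♠♠♠♧·█♧
???♧♧♧♠♠♠█♠·
???♧♠♠♧♠♠♧♧♠
???♧♢♠·♠♧♧·?
???█♢·♢♠♧█♧?
♠♧♠♧♧♧♠█♧·♧?
♠♧♧♠█♧♧·♧♧·?
♧♢♧♧♠·♧♧·???
·♠♧·♧♧♧♠♧???
♢♧♠♧♧·♧♧♧???
♧♧♧♧·★♧♧????
♧♠█··♧·♧????

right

♧♠·♧♧·?
·♧♧♧♠♧?
♧♧·♧♧♧?
♧·♧★♧♠?
··♧·♧·?
███████
███████

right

♠·♧♧·??
♧♧♧♠♧·?
♧·♧♧♧♠?
·♧♧★♠♧?
·♧·♧·♢?
███████
███████

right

·♧♧·???
♧♧♠♧·♧?
·♧♧♧♠♠?
♧♧♧★♧·?
♧·♧·♢♧?
███████
███████

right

♧♧·????
♧♠♧·♧♧?
♧♧♧♠♠█?
♧♧♠★·♧?
·♧·♢♧█?
███████
███████

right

♧·?????
♠♧·♧♧·?
♧♧♠♠█·?
♧♠♧★♧·?
♧·♢♧██?
███████
███████

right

·??????
♧·♧♧··?
♧♠♠█·♧?
♠♧·★·♧?
·♢♧███?
███████
███████

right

???????
·♧♧···?
♠♠█·♧♠?
♧·♧★♧♧?
♢♧███♢?
███████
███████

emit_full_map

??????·♠♧·█·???
????█♢♠♠█♧♢♠???
????·♠♠♠♧·█♧???
???♧♧♧♠♠♠█♠·???
???♧♠♠♧♠♠♧♧♠???
???♧♢♠·♠♧♧·????
???█♢·♢♠♧█♧????
♠♧♠♧♧♧♠█♧·♧????
♠♧♧♠█♧♧·♧♧·????
♧♢♧♧♠·♧♧·??????
·♠♧·♧♧♧♠♧·♧♧···
♢♧♠♧♧·♧♧♧♠♠█·♧♠
♧♧♧♧·♧♧♧♠♧·♧★♧♧
♧♠█··♧·♧·♢♧███♢

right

???????
♧♧···♧?
♠█·♧♠♧?
·♧·★♧█?
♧███♢█?
███████
███████

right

???????
♧···♧♧?
█·♧♠♧♢?
♧·♧★█♠?
███♢██?
███████
███████

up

???????
?♠♠♧♧♠?
♧···♧♧?
█·♧★♧♢?
♧·♧♧█♠?
███♢██?
███████

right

???????
♠♠♧♧♠█?
···♧♧♧?
·♧♠★♢♧?
·♧♧█♠♧?
██♢██♧?
███████

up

???????
?·♧··♧?
♠♠♧♧♠█?
···★♧♧?
·♧♠♧♢♧?
·♧♧█♠♧?
██♢██♧?

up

???????
?♢♠·█♧?
?·♧··♧?
♠♠♧★♠█?
···♧♧♧?
·♧♠♧♢♧?
·♧♧█♠♧?

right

???????
♢♠·█♧♠?
·♧··♧♧?
♠♧♧★█♠?
··♧♧♧♧?
♧♠♧♢♧♧?
♧♧█♠♧??

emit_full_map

??????·♠♧·█·???????
????█♢♠♠█♧♢♠???????
????·♠♠♠♧·█♧???????
???♧♧♧♠♠♠█♠·???????
???♧♠♠♧♠♠♧♧♠???????
???♧♢♠·♠♧♧·????????
???█♢·♢♠♧█♧????????
♠♧♠♧♧♧♠█♧·♧??♢♠·█♧♠
♠♧♧♠█♧♧·♧♧·??·♧··♧♧
♧♢♧♧♠·♧♧·???♠♠♧♧★█♠
·♠♧·♧♧♧♠♧·♧♧···♧♧♧♧
♢♧♠♧♧·♧♧♧♠♠█·♧♠♧♢♧♧
♧♧♧♧·♧♧♧♠♧·♧·♧♧█♠♧?
♧♠█··♧·♧·♢♧███♢██♧?


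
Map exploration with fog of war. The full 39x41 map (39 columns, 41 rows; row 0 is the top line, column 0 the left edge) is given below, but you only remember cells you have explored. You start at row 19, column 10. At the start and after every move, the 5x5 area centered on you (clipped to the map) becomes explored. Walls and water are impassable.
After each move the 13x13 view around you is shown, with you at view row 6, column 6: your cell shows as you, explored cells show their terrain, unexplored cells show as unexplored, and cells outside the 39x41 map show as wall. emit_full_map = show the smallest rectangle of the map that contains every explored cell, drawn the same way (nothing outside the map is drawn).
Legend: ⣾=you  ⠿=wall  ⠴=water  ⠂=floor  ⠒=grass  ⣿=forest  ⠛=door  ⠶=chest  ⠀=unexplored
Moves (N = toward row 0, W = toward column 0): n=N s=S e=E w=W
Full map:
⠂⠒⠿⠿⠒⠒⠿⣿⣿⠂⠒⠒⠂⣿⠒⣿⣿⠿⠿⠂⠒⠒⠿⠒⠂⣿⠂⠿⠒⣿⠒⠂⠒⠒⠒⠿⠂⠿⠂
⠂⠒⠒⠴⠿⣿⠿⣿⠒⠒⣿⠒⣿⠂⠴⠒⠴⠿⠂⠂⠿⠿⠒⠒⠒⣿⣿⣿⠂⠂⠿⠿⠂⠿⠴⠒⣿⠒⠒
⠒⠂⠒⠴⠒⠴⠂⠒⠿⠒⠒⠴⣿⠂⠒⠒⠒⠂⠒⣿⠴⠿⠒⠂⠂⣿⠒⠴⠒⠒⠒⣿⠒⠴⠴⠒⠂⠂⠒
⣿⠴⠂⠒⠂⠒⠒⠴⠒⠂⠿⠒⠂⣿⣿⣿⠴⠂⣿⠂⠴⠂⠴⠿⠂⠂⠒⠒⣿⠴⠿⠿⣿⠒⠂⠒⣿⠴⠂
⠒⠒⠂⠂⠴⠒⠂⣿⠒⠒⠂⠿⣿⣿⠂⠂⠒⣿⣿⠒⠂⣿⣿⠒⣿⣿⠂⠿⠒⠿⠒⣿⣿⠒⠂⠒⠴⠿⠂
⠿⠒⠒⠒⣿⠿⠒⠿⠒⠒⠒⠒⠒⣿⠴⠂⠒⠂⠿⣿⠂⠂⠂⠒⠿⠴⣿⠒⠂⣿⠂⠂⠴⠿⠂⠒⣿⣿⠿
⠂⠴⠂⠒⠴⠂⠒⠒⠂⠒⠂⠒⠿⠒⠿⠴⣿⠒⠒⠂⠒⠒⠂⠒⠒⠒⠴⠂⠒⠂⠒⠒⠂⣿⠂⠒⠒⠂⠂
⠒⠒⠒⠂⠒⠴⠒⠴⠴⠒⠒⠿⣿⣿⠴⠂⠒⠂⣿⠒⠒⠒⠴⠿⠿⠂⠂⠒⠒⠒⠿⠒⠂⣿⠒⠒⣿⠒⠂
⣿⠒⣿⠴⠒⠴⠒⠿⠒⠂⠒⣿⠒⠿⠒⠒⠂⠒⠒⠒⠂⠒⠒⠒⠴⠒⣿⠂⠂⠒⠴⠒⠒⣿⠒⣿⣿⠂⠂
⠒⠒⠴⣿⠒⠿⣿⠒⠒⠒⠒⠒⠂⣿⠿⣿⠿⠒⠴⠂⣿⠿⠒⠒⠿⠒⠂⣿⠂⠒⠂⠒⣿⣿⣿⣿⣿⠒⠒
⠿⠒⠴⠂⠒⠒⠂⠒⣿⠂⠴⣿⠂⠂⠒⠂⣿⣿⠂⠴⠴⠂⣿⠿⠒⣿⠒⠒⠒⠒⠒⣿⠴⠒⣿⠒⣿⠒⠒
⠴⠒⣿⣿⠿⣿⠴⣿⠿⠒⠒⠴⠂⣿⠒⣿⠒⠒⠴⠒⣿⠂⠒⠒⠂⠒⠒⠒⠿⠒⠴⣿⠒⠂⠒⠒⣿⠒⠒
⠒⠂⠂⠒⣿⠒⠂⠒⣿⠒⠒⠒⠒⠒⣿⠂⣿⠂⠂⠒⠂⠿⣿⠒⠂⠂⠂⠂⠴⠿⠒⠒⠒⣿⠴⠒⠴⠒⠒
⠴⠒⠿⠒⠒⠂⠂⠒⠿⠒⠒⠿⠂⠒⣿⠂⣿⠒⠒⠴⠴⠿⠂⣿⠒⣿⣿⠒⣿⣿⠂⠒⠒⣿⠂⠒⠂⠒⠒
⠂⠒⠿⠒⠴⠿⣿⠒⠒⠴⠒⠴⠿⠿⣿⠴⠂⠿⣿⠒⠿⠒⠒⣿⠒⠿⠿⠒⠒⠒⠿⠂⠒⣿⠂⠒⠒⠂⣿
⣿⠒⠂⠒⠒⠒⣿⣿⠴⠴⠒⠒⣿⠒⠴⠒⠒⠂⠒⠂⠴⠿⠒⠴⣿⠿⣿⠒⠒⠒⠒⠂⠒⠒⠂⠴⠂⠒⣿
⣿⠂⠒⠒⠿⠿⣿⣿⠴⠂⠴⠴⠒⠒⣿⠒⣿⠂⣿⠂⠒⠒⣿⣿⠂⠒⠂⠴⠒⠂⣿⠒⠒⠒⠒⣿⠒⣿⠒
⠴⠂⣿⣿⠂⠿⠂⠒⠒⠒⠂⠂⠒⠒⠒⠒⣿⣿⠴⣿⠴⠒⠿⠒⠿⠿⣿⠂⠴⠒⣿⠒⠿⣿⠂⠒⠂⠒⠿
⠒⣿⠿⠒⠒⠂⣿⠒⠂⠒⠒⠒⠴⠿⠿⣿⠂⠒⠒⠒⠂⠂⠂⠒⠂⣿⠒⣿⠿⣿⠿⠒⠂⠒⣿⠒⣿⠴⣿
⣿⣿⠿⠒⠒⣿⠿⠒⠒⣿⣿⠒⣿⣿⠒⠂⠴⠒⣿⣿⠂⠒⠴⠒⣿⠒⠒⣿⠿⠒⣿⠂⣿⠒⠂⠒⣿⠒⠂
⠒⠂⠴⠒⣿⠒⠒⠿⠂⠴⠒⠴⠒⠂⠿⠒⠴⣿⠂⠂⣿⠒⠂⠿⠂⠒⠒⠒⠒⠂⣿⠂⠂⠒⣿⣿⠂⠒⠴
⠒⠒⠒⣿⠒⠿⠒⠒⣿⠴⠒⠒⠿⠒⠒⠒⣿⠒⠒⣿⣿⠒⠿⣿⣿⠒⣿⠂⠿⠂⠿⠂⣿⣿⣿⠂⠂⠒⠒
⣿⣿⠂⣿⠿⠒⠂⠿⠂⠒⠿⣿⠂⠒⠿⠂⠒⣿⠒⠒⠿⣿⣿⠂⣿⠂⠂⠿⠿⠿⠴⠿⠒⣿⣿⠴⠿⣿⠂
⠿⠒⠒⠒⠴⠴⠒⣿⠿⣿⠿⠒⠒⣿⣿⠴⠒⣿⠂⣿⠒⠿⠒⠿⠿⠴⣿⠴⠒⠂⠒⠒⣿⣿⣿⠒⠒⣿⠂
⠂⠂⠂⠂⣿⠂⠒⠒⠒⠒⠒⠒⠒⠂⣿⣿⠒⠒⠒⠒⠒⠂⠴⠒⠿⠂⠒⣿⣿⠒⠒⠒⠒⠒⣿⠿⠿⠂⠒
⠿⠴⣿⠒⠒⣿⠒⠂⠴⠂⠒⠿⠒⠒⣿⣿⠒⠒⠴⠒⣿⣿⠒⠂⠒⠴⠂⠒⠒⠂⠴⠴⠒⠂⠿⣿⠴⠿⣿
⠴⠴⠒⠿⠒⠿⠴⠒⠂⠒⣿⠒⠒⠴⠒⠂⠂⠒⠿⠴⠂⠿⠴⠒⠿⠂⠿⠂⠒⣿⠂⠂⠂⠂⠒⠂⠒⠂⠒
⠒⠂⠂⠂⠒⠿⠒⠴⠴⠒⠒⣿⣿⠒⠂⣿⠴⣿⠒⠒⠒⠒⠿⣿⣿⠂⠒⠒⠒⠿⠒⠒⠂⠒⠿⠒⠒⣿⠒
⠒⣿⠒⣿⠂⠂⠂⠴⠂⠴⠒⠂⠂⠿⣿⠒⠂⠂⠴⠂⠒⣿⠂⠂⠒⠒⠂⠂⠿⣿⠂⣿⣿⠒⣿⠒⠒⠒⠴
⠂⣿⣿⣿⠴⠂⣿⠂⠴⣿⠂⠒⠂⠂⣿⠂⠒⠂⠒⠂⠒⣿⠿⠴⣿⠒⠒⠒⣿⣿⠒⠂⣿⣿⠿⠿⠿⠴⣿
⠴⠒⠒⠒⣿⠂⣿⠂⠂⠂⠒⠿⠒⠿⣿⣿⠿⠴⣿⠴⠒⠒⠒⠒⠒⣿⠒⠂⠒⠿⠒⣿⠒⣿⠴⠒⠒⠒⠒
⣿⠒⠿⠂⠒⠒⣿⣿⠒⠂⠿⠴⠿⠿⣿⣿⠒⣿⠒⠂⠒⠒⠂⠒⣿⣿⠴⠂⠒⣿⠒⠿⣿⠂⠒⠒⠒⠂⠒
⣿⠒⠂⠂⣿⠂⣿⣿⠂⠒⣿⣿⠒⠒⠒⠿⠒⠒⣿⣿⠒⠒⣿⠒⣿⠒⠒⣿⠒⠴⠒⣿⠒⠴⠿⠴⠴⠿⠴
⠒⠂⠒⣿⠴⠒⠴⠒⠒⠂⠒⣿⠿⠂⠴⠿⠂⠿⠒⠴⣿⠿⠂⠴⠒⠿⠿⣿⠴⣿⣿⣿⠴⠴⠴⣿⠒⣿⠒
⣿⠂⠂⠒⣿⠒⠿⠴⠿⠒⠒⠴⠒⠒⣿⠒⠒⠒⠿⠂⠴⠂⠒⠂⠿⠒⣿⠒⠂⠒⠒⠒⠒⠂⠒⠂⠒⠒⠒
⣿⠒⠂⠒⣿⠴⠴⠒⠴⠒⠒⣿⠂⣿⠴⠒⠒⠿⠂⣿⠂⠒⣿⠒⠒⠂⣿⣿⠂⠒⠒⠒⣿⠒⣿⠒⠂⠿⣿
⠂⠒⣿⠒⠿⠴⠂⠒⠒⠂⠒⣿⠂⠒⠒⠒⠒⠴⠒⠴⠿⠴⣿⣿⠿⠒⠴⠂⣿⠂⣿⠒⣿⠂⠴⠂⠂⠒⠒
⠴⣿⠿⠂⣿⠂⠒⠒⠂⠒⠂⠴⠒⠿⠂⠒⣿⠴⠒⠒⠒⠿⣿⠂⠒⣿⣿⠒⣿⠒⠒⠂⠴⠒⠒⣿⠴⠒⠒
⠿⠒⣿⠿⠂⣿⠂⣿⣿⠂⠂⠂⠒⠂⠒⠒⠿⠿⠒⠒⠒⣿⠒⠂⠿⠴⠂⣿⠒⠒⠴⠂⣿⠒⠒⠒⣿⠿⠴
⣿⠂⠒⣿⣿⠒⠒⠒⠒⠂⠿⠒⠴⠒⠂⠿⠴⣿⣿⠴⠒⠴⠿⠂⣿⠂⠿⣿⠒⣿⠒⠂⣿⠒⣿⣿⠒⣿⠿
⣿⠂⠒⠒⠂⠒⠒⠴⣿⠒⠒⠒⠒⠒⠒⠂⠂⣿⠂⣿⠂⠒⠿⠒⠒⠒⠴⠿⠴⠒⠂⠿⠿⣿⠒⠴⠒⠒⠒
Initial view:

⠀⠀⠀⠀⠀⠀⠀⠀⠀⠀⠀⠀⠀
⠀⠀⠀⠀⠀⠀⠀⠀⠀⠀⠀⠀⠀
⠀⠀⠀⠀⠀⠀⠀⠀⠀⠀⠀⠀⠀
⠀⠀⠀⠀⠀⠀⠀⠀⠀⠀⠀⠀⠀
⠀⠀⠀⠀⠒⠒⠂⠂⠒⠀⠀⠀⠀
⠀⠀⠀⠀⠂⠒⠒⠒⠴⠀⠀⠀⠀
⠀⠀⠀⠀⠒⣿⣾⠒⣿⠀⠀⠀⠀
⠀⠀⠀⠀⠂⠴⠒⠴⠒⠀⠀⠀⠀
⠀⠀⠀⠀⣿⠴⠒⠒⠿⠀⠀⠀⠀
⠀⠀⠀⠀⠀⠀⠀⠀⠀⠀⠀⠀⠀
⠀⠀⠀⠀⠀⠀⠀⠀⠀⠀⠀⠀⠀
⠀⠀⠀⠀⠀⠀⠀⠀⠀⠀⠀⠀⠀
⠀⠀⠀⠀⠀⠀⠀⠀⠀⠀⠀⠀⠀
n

⠀⠀⠀⠀⠀⠀⠀⠀⠀⠀⠀⠀⠀
⠀⠀⠀⠀⠀⠀⠀⠀⠀⠀⠀⠀⠀
⠀⠀⠀⠀⠀⠀⠀⠀⠀⠀⠀⠀⠀
⠀⠀⠀⠀⠀⠀⠀⠀⠀⠀⠀⠀⠀
⠀⠀⠀⠀⠴⠂⠴⠴⠒⠀⠀⠀⠀
⠀⠀⠀⠀⠒⠒⠂⠂⠒⠀⠀⠀⠀
⠀⠀⠀⠀⠂⠒⣾⠒⠴⠀⠀⠀⠀
⠀⠀⠀⠀⠒⣿⣿⠒⣿⠀⠀⠀⠀
⠀⠀⠀⠀⠂⠴⠒⠴⠒⠀⠀⠀⠀
⠀⠀⠀⠀⣿⠴⠒⠒⠿⠀⠀⠀⠀
⠀⠀⠀⠀⠀⠀⠀⠀⠀⠀⠀⠀⠀
⠀⠀⠀⠀⠀⠀⠀⠀⠀⠀⠀⠀⠀
⠀⠀⠀⠀⠀⠀⠀⠀⠀⠀⠀⠀⠀

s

⠀⠀⠀⠀⠀⠀⠀⠀⠀⠀⠀⠀⠀
⠀⠀⠀⠀⠀⠀⠀⠀⠀⠀⠀⠀⠀
⠀⠀⠀⠀⠀⠀⠀⠀⠀⠀⠀⠀⠀
⠀⠀⠀⠀⠴⠂⠴⠴⠒⠀⠀⠀⠀
⠀⠀⠀⠀⠒⠒⠂⠂⠒⠀⠀⠀⠀
⠀⠀⠀⠀⠂⠒⠒⠒⠴⠀⠀⠀⠀
⠀⠀⠀⠀⠒⣿⣾⠒⣿⠀⠀⠀⠀
⠀⠀⠀⠀⠂⠴⠒⠴⠒⠀⠀⠀⠀
⠀⠀⠀⠀⣿⠴⠒⠒⠿⠀⠀⠀⠀
⠀⠀⠀⠀⠀⠀⠀⠀⠀⠀⠀⠀⠀
⠀⠀⠀⠀⠀⠀⠀⠀⠀⠀⠀⠀⠀
⠀⠀⠀⠀⠀⠀⠀⠀⠀⠀⠀⠀⠀
⠀⠀⠀⠀⠀⠀⠀⠀⠀⠀⠀⠀⠀

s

⠀⠀⠀⠀⠀⠀⠀⠀⠀⠀⠀⠀⠀
⠀⠀⠀⠀⠀⠀⠀⠀⠀⠀⠀⠀⠀
⠀⠀⠀⠀⠴⠂⠴⠴⠒⠀⠀⠀⠀
⠀⠀⠀⠀⠒⠒⠂⠂⠒⠀⠀⠀⠀
⠀⠀⠀⠀⠂⠒⠒⠒⠴⠀⠀⠀⠀
⠀⠀⠀⠀⠒⣿⣿⠒⣿⠀⠀⠀⠀
⠀⠀⠀⠀⠂⠴⣾⠴⠒⠀⠀⠀⠀
⠀⠀⠀⠀⣿⠴⠒⠒⠿⠀⠀⠀⠀
⠀⠀⠀⠀⠂⠒⠿⣿⠂⠀⠀⠀⠀
⠀⠀⠀⠀⠀⠀⠀⠀⠀⠀⠀⠀⠀
⠀⠀⠀⠀⠀⠀⠀⠀⠀⠀⠀⠀⠀
⠀⠀⠀⠀⠀⠀⠀⠀⠀⠀⠀⠀⠀
⠀⠀⠀⠀⠀⠀⠀⠀⠀⠀⠀⠀⠀

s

⠀⠀⠀⠀⠀⠀⠀⠀⠀⠀⠀⠀⠀
⠀⠀⠀⠀⠴⠂⠴⠴⠒⠀⠀⠀⠀
⠀⠀⠀⠀⠒⠒⠂⠂⠒⠀⠀⠀⠀
⠀⠀⠀⠀⠂⠒⠒⠒⠴⠀⠀⠀⠀
⠀⠀⠀⠀⠒⣿⣿⠒⣿⠀⠀⠀⠀
⠀⠀⠀⠀⠂⠴⠒⠴⠒⠀⠀⠀⠀
⠀⠀⠀⠀⣿⠴⣾⠒⠿⠀⠀⠀⠀
⠀⠀⠀⠀⠂⠒⠿⣿⠂⠀⠀⠀⠀
⠀⠀⠀⠀⠿⣿⠿⠒⠒⠀⠀⠀⠀
⠀⠀⠀⠀⠀⠀⠀⠀⠀⠀⠀⠀⠀
⠀⠀⠀⠀⠀⠀⠀⠀⠀⠀⠀⠀⠀
⠀⠀⠀⠀⠀⠀⠀⠀⠀⠀⠀⠀⠀
⠀⠀⠀⠀⠀⠀⠀⠀⠀⠀⠀⠀⠀

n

⠀⠀⠀⠀⠀⠀⠀⠀⠀⠀⠀⠀⠀
⠀⠀⠀⠀⠀⠀⠀⠀⠀⠀⠀⠀⠀
⠀⠀⠀⠀⠴⠂⠴⠴⠒⠀⠀⠀⠀
⠀⠀⠀⠀⠒⠒⠂⠂⠒⠀⠀⠀⠀
⠀⠀⠀⠀⠂⠒⠒⠒⠴⠀⠀⠀⠀
⠀⠀⠀⠀⠒⣿⣿⠒⣿⠀⠀⠀⠀
⠀⠀⠀⠀⠂⠴⣾⠴⠒⠀⠀⠀⠀
⠀⠀⠀⠀⣿⠴⠒⠒⠿⠀⠀⠀⠀
⠀⠀⠀⠀⠂⠒⠿⣿⠂⠀⠀⠀⠀
⠀⠀⠀⠀⠿⣿⠿⠒⠒⠀⠀⠀⠀
⠀⠀⠀⠀⠀⠀⠀⠀⠀⠀⠀⠀⠀
⠀⠀⠀⠀⠀⠀⠀⠀⠀⠀⠀⠀⠀
⠀⠀⠀⠀⠀⠀⠀⠀⠀⠀⠀⠀⠀

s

⠀⠀⠀⠀⠀⠀⠀⠀⠀⠀⠀⠀⠀
⠀⠀⠀⠀⠴⠂⠴⠴⠒⠀⠀⠀⠀
⠀⠀⠀⠀⠒⠒⠂⠂⠒⠀⠀⠀⠀
⠀⠀⠀⠀⠂⠒⠒⠒⠴⠀⠀⠀⠀
⠀⠀⠀⠀⠒⣿⣿⠒⣿⠀⠀⠀⠀
⠀⠀⠀⠀⠂⠴⠒⠴⠒⠀⠀⠀⠀
⠀⠀⠀⠀⣿⠴⣾⠒⠿⠀⠀⠀⠀
⠀⠀⠀⠀⠂⠒⠿⣿⠂⠀⠀⠀⠀
⠀⠀⠀⠀⠿⣿⠿⠒⠒⠀⠀⠀⠀
⠀⠀⠀⠀⠀⠀⠀⠀⠀⠀⠀⠀⠀
⠀⠀⠀⠀⠀⠀⠀⠀⠀⠀⠀⠀⠀
⠀⠀⠀⠀⠀⠀⠀⠀⠀⠀⠀⠀⠀
⠀⠀⠀⠀⠀⠀⠀⠀⠀⠀⠀⠀⠀

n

⠀⠀⠀⠀⠀⠀⠀⠀⠀⠀⠀⠀⠀
⠀⠀⠀⠀⠀⠀⠀⠀⠀⠀⠀⠀⠀
⠀⠀⠀⠀⠴⠂⠴⠴⠒⠀⠀⠀⠀
⠀⠀⠀⠀⠒⠒⠂⠂⠒⠀⠀⠀⠀
⠀⠀⠀⠀⠂⠒⠒⠒⠴⠀⠀⠀⠀
⠀⠀⠀⠀⠒⣿⣿⠒⣿⠀⠀⠀⠀
⠀⠀⠀⠀⠂⠴⣾⠴⠒⠀⠀⠀⠀
⠀⠀⠀⠀⣿⠴⠒⠒⠿⠀⠀⠀⠀
⠀⠀⠀⠀⠂⠒⠿⣿⠂⠀⠀⠀⠀
⠀⠀⠀⠀⠿⣿⠿⠒⠒⠀⠀⠀⠀
⠀⠀⠀⠀⠀⠀⠀⠀⠀⠀⠀⠀⠀
⠀⠀⠀⠀⠀⠀⠀⠀⠀⠀⠀⠀⠀
⠀⠀⠀⠀⠀⠀⠀⠀⠀⠀⠀⠀⠀


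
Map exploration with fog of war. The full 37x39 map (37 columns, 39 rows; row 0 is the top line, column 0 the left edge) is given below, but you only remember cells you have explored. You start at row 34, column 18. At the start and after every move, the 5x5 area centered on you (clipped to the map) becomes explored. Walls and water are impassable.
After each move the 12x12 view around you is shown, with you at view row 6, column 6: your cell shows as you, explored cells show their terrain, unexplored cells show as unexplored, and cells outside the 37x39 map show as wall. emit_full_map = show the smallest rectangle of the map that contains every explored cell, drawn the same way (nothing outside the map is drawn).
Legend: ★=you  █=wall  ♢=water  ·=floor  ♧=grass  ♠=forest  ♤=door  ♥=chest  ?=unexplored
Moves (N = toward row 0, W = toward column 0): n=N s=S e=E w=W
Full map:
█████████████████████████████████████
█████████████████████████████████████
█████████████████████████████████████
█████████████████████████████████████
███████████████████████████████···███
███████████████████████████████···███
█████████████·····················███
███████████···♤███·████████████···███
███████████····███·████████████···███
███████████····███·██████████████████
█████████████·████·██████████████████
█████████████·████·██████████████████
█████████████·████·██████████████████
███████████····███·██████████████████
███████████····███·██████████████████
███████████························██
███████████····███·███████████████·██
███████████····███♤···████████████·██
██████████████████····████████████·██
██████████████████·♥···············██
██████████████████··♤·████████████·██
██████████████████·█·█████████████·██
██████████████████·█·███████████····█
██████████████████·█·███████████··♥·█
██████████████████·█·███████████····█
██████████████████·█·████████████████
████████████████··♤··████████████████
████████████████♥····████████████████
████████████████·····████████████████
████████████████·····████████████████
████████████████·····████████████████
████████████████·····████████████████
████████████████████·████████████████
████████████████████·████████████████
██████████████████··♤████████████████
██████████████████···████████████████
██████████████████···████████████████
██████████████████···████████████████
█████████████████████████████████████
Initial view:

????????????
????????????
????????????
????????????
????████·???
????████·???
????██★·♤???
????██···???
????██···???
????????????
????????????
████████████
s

????????????
????????????
????????????
????████·???
????████·???
????██··♤???
????██★··???
????██···???
????██···???
????????????
████████████
████████████

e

????????????
????????????
????????????
???████·????
???████·█???
???██··♤█???
???██·★·█???
???██···█???
???██···█???
????????????
████████████
████████████

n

????????????
????????????
????????????
????????????
???████·█???
???████·█???
???██·★♤█???
???██···█???
???██···█???
???██···█???
????????????
████████████

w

????????????
????????????
????????????
????????????
????████·█??
????████·█??
????██★·♤█??
????██···█??
????██···█??
????██···█??
????????????
████████████

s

????????????
????????????
????????????
????████·█??
????████·█??
????██··♤█??
????██★··█??
????██···█??
????██···█??
????????????
████████████
████████████

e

????????????
????????????
????????????
???████·█???
???████·█???
???██··♤█???
???██·★·█???
???██···█???
???██···█???
????????????
████████████
████████████

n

????????????
????????????
????????????
????????????
???████·█???
???████·█???
???██·★♤█???
???██···█???
???██···█???
???██···█???
????????????
████████████

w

????????????
????????????
????????????
????????????
????████·█??
????████·█??
????██★·♤█??
????██···█??
????██···█??
????██···█??
????????????
████████████

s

????????????
????????????
????????????
????████·█??
????████·█??
????██··♤█??
????██★··█??
????██···█??
????██···█??
????????????
████████████
████████████

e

????????????
????????????
????????????
???████·█???
???████·█???
???██··♤█???
???██·★·█???
???██···█???
???██···█???
????????????
████████████
████████████


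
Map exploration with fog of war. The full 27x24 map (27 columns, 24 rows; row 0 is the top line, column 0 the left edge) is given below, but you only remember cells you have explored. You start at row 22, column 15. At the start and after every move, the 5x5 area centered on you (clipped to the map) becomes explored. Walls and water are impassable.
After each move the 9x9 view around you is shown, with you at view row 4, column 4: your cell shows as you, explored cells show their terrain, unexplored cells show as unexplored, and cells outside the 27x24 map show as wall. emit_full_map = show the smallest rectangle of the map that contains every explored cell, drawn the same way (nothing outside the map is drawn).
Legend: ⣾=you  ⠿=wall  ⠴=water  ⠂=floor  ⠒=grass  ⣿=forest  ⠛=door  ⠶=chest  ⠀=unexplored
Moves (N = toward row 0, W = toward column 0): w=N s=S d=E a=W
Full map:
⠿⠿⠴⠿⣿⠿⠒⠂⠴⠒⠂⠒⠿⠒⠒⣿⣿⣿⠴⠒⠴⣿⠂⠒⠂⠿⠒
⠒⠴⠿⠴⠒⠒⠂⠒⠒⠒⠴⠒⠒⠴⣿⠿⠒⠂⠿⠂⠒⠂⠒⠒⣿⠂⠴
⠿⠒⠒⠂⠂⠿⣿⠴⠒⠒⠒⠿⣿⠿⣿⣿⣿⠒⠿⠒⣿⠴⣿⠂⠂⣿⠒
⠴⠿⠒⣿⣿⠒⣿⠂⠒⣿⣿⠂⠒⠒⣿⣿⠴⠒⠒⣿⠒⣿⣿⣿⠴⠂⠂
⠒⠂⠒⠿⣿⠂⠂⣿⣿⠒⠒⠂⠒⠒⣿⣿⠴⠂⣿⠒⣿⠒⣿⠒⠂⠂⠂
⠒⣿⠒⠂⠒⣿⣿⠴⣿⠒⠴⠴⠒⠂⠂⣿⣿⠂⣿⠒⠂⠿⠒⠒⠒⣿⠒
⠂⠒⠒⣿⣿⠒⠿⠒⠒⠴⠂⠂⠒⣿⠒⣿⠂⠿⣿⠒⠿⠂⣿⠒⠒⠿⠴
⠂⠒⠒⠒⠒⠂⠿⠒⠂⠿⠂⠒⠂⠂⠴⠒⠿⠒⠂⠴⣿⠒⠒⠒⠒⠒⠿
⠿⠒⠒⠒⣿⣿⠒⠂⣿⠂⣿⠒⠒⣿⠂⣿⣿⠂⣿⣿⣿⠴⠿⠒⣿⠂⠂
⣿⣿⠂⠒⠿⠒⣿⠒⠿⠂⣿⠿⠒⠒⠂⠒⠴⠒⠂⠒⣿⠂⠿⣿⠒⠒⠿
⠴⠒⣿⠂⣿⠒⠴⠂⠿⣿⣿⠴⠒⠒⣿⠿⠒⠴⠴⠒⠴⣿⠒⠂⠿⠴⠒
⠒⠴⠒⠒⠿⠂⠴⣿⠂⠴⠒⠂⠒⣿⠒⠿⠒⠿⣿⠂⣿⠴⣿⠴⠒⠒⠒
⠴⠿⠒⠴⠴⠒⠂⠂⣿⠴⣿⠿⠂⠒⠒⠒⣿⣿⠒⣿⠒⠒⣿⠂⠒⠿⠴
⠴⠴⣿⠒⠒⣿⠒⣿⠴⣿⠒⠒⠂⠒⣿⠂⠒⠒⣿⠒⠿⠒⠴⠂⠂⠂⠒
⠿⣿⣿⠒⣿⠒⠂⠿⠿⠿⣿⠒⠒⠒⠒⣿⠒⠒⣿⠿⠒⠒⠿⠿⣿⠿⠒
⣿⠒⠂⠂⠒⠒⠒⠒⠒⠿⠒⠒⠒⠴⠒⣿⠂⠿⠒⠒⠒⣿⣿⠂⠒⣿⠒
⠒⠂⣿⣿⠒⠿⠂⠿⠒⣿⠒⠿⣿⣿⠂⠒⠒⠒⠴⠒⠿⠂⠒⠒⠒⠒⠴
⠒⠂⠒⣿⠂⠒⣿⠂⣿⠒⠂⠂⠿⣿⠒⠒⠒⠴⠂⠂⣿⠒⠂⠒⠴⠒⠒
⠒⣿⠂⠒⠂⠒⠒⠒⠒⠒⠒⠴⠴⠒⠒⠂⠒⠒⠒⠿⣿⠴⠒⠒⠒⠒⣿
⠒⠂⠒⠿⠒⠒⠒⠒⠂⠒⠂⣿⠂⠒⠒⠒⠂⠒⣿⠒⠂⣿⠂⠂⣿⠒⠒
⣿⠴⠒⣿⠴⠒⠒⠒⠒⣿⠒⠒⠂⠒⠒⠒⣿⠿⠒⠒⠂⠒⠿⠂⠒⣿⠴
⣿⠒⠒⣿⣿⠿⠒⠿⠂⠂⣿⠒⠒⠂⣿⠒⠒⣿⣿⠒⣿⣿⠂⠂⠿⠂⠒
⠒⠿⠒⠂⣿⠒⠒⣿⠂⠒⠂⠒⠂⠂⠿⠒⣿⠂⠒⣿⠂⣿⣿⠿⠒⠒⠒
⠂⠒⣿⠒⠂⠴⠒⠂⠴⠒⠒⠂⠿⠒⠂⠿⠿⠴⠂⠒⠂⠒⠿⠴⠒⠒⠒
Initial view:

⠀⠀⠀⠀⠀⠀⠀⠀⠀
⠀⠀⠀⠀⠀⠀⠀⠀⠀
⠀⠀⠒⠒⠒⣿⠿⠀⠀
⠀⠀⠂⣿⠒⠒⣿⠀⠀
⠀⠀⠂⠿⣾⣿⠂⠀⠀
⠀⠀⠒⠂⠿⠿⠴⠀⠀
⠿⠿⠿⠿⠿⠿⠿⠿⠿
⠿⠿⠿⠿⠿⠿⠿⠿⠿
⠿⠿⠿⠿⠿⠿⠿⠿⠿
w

⠀⠀⠀⠀⠀⠀⠀⠀⠀
⠀⠀⠀⠀⠀⠀⠀⠀⠀
⠀⠀⠒⠒⠒⠂⠒⠀⠀
⠀⠀⠒⠒⠒⣿⠿⠀⠀
⠀⠀⠂⣿⣾⠒⣿⠀⠀
⠀⠀⠂⠿⠒⣿⠂⠀⠀
⠀⠀⠒⠂⠿⠿⠴⠀⠀
⠿⠿⠿⠿⠿⠿⠿⠿⠿
⠿⠿⠿⠿⠿⠿⠿⠿⠿

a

⠀⠀⠀⠀⠀⠀⠀⠀⠀
⠀⠀⠀⠀⠀⠀⠀⠀⠀
⠀⠀⠂⠒⠒⠒⠂⠒⠀
⠀⠀⠂⠒⠒⠒⣿⠿⠀
⠀⠀⠒⠂⣾⠒⠒⣿⠀
⠀⠀⠂⠂⠿⠒⣿⠂⠀
⠀⠀⠿⠒⠂⠿⠿⠴⠀
⠿⠿⠿⠿⠿⠿⠿⠿⠿
⠿⠿⠿⠿⠿⠿⠿⠿⠿

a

⠀⠀⠀⠀⠀⠀⠀⠀⠀
⠀⠀⠀⠀⠀⠀⠀⠀⠀
⠀⠀⣿⠂⠒⠒⠒⠂⠒
⠀⠀⠒⠂⠒⠒⠒⣿⠿
⠀⠀⠒⠒⣾⣿⠒⠒⣿
⠀⠀⠒⠂⠂⠿⠒⣿⠂
⠀⠀⠂⠿⠒⠂⠿⠿⠴
⠿⠿⠿⠿⠿⠿⠿⠿⠿
⠿⠿⠿⠿⠿⠿⠿⠿⠿

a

⠀⠀⠀⠀⠀⠀⠀⠀⠀
⠀⠀⠀⠀⠀⠀⠀⠀⠀
⠀⠀⠂⣿⠂⠒⠒⠒⠂
⠀⠀⠒⠒⠂⠒⠒⠒⣿
⠀⠀⣿⠒⣾⠂⣿⠒⠒
⠀⠀⠂⠒⠂⠂⠿⠒⣿
⠀⠀⠒⠂⠿⠒⠂⠿⠿
⠿⠿⠿⠿⠿⠿⠿⠿⠿
⠿⠿⠿⠿⠿⠿⠿⠿⠿

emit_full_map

⠂⣿⠂⠒⠒⠒⠂⠒
⠒⠒⠂⠒⠒⠒⣿⠿
⣿⠒⣾⠂⣿⠒⠒⣿
⠂⠒⠂⠂⠿⠒⣿⠂
⠒⠂⠿⠒⠂⠿⠿⠴

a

⠀⠀⠀⠀⠀⠀⠀⠀⠀
⠀⠀⠀⠀⠀⠀⠀⠀⠀
⠀⠀⠒⠂⣿⠂⠒⠒⠒
⠀⠀⣿⠒⠒⠂⠒⠒⠒
⠀⠀⠂⣿⣾⠒⠂⣿⠒
⠀⠀⠒⠂⠒⠂⠂⠿⠒
⠀⠀⠒⠒⠂⠿⠒⠂⠿
⠿⠿⠿⠿⠿⠿⠿⠿⠿
⠿⠿⠿⠿⠿⠿⠿⠿⠿

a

⠀⠀⠀⠀⠀⠀⠀⠀⠀
⠀⠀⠀⠀⠀⠀⠀⠀⠀
⠀⠀⠂⠒⠂⣿⠂⠒⠒
⠀⠀⠒⣿⠒⠒⠂⠒⠒
⠀⠀⠂⠂⣾⠒⠒⠂⣿
⠀⠀⠂⠒⠂⠒⠂⠂⠿
⠀⠀⠴⠒⠒⠂⠿⠒⠂
⠿⠿⠿⠿⠿⠿⠿⠿⠿
⠿⠿⠿⠿⠿⠿⠿⠿⠿

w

⠀⠀⠀⠀⠀⠀⠀⠀⠀
⠀⠀⠀⠀⠀⠀⠀⠀⠀
⠀⠀⠒⠒⠒⠴⠴⠀⠀
⠀⠀⠂⠒⠂⣿⠂⠒⠒
⠀⠀⠒⣿⣾⠒⠂⠒⠒
⠀⠀⠂⠂⣿⠒⠒⠂⣿
⠀⠀⠂⠒⠂⠒⠂⠂⠿
⠀⠀⠴⠒⠒⠂⠿⠒⠂
⠿⠿⠿⠿⠿⠿⠿⠿⠿

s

⠀⠀⠀⠀⠀⠀⠀⠀⠀
⠀⠀⠒⠒⠒⠴⠴⠀⠀
⠀⠀⠂⠒⠂⣿⠂⠒⠒
⠀⠀⠒⣿⠒⠒⠂⠒⠒
⠀⠀⠂⠂⣾⠒⠒⠂⣿
⠀⠀⠂⠒⠂⠒⠂⠂⠿
⠀⠀⠴⠒⠒⠂⠿⠒⠂
⠿⠿⠿⠿⠿⠿⠿⠿⠿
⠿⠿⠿⠿⠿⠿⠿⠿⠿

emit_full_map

⠒⠒⠒⠴⠴⠀⠀⠀⠀⠀
⠂⠒⠂⣿⠂⠒⠒⠒⠂⠒
⠒⣿⠒⠒⠂⠒⠒⠒⣿⠿
⠂⠂⣾⠒⠒⠂⣿⠒⠒⣿
⠂⠒⠂⠒⠂⠂⠿⠒⣿⠂
⠴⠒⠒⠂⠿⠒⠂⠿⠿⠴

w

⠀⠀⠀⠀⠀⠀⠀⠀⠀
⠀⠀⠀⠀⠀⠀⠀⠀⠀
⠀⠀⠒⠒⠒⠴⠴⠀⠀
⠀⠀⠂⠒⠂⣿⠂⠒⠒
⠀⠀⠒⣿⣾⠒⠂⠒⠒
⠀⠀⠂⠂⣿⠒⠒⠂⣿
⠀⠀⠂⠒⠂⠒⠂⠂⠿
⠀⠀⠴⠒⠒⠂⠿⠒⠂
⠿⠿⠿⠿⠿⠿⠿⠿⠿

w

⠀⠀⠀⠀⠀⠀⠀⠀⠀
⠀⠀⠀⠀⠀⠀⠀⠀⠀
⠀⠀⣿⠒⠂⠂⠿⠀⠀
⠀⠀⠒⠒⠒⠴⠴⠀⠀
⠀⠀⠂⠒⣾⣿⠂⠒⠒
⠀⠀⠒⣿⠒⠒⠂⠒⠒
⠀⠀⠂⠂⣿⠒⠒⠂⣿
⠀⠀⠂⠒⠂⠒⠂⠂⠿
⠀⠀⠴⠒⠒⠂⠿⠒⠂

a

⠀⠀⠀⠀⠀⠀⠀⠀⠀
⠀⠀⠀⠀⠀⠀⠀⠀⠀
⠀⠀⠂⣿⠒⠂⠂⠿⠀
⠀⠀⠒⠒⠒⠒⠴⠴⠀
⠀⠀⠒⠂⣾⠂⣿⠂⠒
⠀⠀⠒⠒⣿⠒⠒⠂⠒
⠀⠀⠿⠂⠂⣿⠒⠒⠂
⠀⠀⠀⠂⠒⠂⠒⠂⠂
⠀⠀⠀⠴⠒⠒⠂⠿⠒

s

⠀⠀⠀⠀⠀⠀⠀⠀⠀
⠀⠀⠂⣿⠒⠂⠂⠿⠀
⠀⠀⠒⠒⠒⠒⠴⠴⠀
⠀⠀⠒⠂⠒⠂⣿⠂⠒
⠀⠀⠒⠒⣾⠒⠒⠂⠒
⠀⠀⠿⠂⠂⣿⠒⠒⠂
⠀⠀⣿⠂⠒⠂⠒⠂⠂
⠀⠀⠀⠴⠒⠒⠂⠿⠒
⠿⠿⠿⠿⠿⠿⠿⠿⠿

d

⠀⠀⠀⠀⠀⠀⠀⠀⠀
⠀⠂⣿⠒⠂⠂⠿⠀⠀
⠀⠒⠒⠒⠒⠴⠴⠀⠀
⠀⠒⠂⠒⠂⣿⠂⠒⠒
⠀⠒⠒⣿⣾⠒⠂⠒⠒
⠀⠿⠂⠂⣿⠒⠒⠂⣿
⠀⣿⠂⠒⠂⠒⠂⠂⠿
⠀⠀⠴⠒⠒⠂⠿⠒⠂
⠿⠿⠿⠿⠿⠿⠿⠿⠿

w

⠀⠀⠀⠀⠀⠀⠀⠀⠀
⠀⠀⠀⠀⠀⠀⠀⠀⠀
⠀⠂⣿⠒⠂⠂⠿⠀⠀
⠀⠒⠒⠒⠒⠴⠴⠀⠀
⠀⠒⠂⠒⣾⣿⠂⠒⠒
⠀⠒⠒⣿⠒⠒⠂⠒⠒
⠀⠿⠂⠂⣿⠒⠒⠂⣿
⠀⣿⠂⠒⠂⠒⠂⠂⠿
⠀⠀⠴⠒⠒⠂⠿⠒⠂

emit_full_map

⠂⣿⠒⠂⠂⠿⠀⠀⠀⠀⠀
⠒⠒⠒⠒⠴⠴⠀⠀⠀⠀⠀
⠒⠂⠒⣾⣿⠂⠒⠒⠒⠂⠒
⠒⠒⣿⠒⠒⠂⠒⠒⠒⣿⠿
⠿⠂⠂⣿⠒⠒⠂⣿⠒⠒⣿
⣿⠂⠒⠂⠒⠂⠂⠿⠒⣿⠂
⠀⠴⠒⠒⠂⠿⠒⠂⠿⠿⠴

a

⠀⠀⠀⠀⠀⠀⠀⠀⠀
⠀⠀⠀⠀⠀⠀⠀⠀⠀
⠀⠀⠂⣿⠒⠂⠂⠿⠀
⠀⠀⠒⠒⠒⠒⠴⠴⠀
⠀⠀⠒⠂⣾⠂⣿⠂⠒
⠀⠀⠒⠒⣿⠒⠒⠂⠒
⠀⠀⠿⠂⠂⣿⠒⠒⠂
⠀⠀⣿⠂⠒⠂⠒⠂⠂
⠀⠀⠀⠴⠒⠒⠂⠿⠒

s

⠀⠀⠀⠀⠀⠀⠀⠀⠀
⠀⠀⠂⣿⠒⠂⠂⠿⠀
⠀⠀⠒⠒⠒⠒⠴⠴⠀
⠀⠀⠒⠂⠒⠂⣿⠂⠒
⠀⠀⠒⠒⣾⠒⠒⠂⠒
⠀⠀⠿⠂⠂⣿⠒⠒⠂
⠀⠀⣿⠂⠒⠂⠒⠂⠂
⠀⠀⠀⠴⠒⠒⠂⠿⠒
⠿⠿⠿⠿⠿⠿⠿⠿⠿

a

⠀⠀⠀⠀⠀⠀⠀⠀⠀
⠀⠀⠀⠂⣿⠒⠂⠂⠿
⠀⠀⠒⠒⠒⠒⠒⠴⠴
⠀⠀⠒⠒⠂⠒⠂⣿⠂
⠀⠀⠒⠒⣾⣿⠒⠒⠂
⠀⠀⠒⠿⠂⠂⣿⠒⠒
⠀⠀⠒⣿⠂⠒⠂⠒⠂
⠀⠀⠀⠀⠴⠒⠒⠂⠿
⠿⠿⠿⠿⠿⠿⠿⠿⠿

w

⠀⠀⠀⠀⠀⠀⠀⠀⠀
⠀⠀⠀⠀⠀⠀⠀⠀⠀
⠀⠀⣿⠂⣿⠒⠂⠂⠿
⠀⠀⠒⠒⠒⠒⠒⠴⠴
⠀⠀⠒⠒⣾⠒⠂⣿⠂
⠀⠀⠒⠒⠒⣿⠒⠒⠂
⠀⠀⠒⠿⠂⠂⣿⠒⠒
⠀⠀⠒⣿⠂⠒⠂⠒⠂
⠀⠀⠀⠀⠴⠒⠒⠂⠿

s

⠀⠀⠀⠀⠀⠀⠀⠀⠀
⠀⠀⣿⠂⣿⠒⠂⠂⠿
⠀⠀⠒⠒⠒⠒⠒⠴⠴
⠀⠀⠒⠒⠂⠒⠂⣿⠂
⠀⠀⠒⠒⣾⣿⠒⠒⠂
⠀⠀⠒⠿⠂⠂⣿⠒⠒
⠀⠀⠒⣿⠂⠒⠂⠒⠂
⠀⠀⠀⠀⠴⠒⠒⠂⠿
⠿⠿⠿⠿⠿⠿⠿⠿⠿

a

⠀⠀⠀⠀⠀⠀⠀⠀⠀
⠀⠀⠀⣿⠂⣿⠒⠂⠂
⠀⠀⠒⠒⠒⠒⠒⠒⠴
⠀⠀⠒⠒⠒⠂⠒⠂⣿
⠀⠀⠒⠒⣾⠒⣿⠒⠒
⠀⠀⠿⠒⠿⠂⠂⣿⠒
⠀⠀⠒⠒⣿⠂⠒⠂⠒
⠀⠀⠀⠀⠀⠴⠒⠒⠂
⠿⠿⠿⠿⠿⠿⠿⠿⠿

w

⠀⠀⠀⠀⠀⠀⠀⠀⠀
⠀⠀⠀⠀⠀⠀⠀⠀⠀
⠀⠀⠒⣿⠂⣿⠒⠂⠂
⠀⠀⠒⠒⠒⠒⠒⠒⠴
⠀⠀⠒⠒⣾⠂⠒⠂⣿
⠀⠀⠒⠒⠒⠒⣿⠒⠒
⠀⠀⠿⠒⠿⠂⠂⣿⠒
⠀⠀⠒⠒⣿⠂⠒⠂⠒
⠀⠀⠀⠀⠀⠴⠒⠒⠂

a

⠀⠀⠀⠀⠀⠀⠀⠀⠀
⠀⠀⠀⠀⠀⠀⠀⠀⠀
⠀⠀⠂⠒⣿⠂⣿⠒⠂
⠀⠀⠂⠒⠒⠒⠒⠒⠒
⠀⠀⠒⠒⣾⠒⠂⠒⠂
⠀⠀⠴⠒⠒⠒⠒⣿⠒
⠀⠀⣿⠿⠒⠿⠂⠂⣿
⠀⠀⠀⠒⠒⣿⠂⠒⠂
⠀⠀⠀⠀⠀⠀⠴⠒⠒

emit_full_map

⠂⠒⣿⠂⣿⠒⠂⠂⠿⠀⠀⠀⠀⠀
⠂⠒⠒⠒⠒⠒⠒⠴⠴⠀⠀⠀⠀⠀
⠒⠒⣾⠒⠂⠒⠂⣿⠂⠒⠒⠒⠂⠒
⠴⠒⠒⠒⠒⣿⠒⠒⠂⠒⠒⠒⣿⠿
⣿⠿⠒⠿⠂⠂⣿⠒⠒⠂⣿⠒⠒⣿
⠀⠒⠒⣿⠂⠒⠂⠒⠂⠂⠿⠒⣿⠂
⠀⠀⠀⠀⠴⠒⠒⠂⠿⠒⠂⠿⠿⠴
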